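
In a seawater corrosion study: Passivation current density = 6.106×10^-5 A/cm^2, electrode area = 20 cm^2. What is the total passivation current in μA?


I = i_pass * A, then convert A → μA (×10^6)
I = 6.106×10^-5 * 20 * 10^6 = 1221.2 μA

1221.2 μA


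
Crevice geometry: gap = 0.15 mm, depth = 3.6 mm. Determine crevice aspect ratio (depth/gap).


Aspect ratio = depth / gap
Ratio = 3.6 / 0.15 = 24.0

24.0


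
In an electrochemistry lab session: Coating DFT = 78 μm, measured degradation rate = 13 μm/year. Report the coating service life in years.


Service life = thickness / degradation rate
Life = 78 / 13 = 6.0 years

6.0 years


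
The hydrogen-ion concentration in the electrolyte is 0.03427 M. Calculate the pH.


pH = −log10[H+]
pH = −log10(0.03427) = 1.47

1.47


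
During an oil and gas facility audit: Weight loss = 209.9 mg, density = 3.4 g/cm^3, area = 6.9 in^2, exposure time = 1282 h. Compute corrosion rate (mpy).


Apply the mpy weight-loss relation: CR = 534 * W / (D * A * T)
Numerator: 534 * 209.9 = 112086.6
Denominator: 3.4 * 6.9 * 1282 = 30075.72
CR = 112086.6 / 30075.72 = 3.72681 mpy

3.72681 mpy


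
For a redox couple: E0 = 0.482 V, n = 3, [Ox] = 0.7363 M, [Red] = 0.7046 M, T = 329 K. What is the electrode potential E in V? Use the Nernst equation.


Apply the Nernst equation: E = E0 + (RT/nF)*ln([Ox]/[Red])
Step 1: RT/nF = 8.314*329/(3*96485) = 0.00944985 V
Step 2: [Ox]/[Red] = 0.7363/0.7046 = 1.04499
Step 3: ln(1.04499) = 0.044007
Step 4: correction = 0.00944985 * 0.044007 = 0.0004 V
E = 0.482 + 0.0004 = 0.4824 V

0.4824 V


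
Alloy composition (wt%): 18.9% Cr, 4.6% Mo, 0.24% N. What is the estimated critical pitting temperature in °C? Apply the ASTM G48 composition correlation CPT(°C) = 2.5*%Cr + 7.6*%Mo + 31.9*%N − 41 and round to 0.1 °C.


Apply the ASTM G48 empirical CPT estimate: CPT(°C) = 2.5*%Cr + 7.6*%Mo + 31.9*%N − 41
2.5*18.9 = 47.25; 7.6*4.6 = 34.96; 31.9*0.24 = 7.656
CPT = 47.25 + 34.96 + 7.656 − 41 = 48.866 °C
Rounded to 0.1 °C: CPT ≈ 48.9 °C

48.9 °C


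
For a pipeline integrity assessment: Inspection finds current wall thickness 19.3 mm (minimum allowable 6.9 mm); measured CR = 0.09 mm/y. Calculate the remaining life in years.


Apply the remaining-life relation: RL = (t_current − t_min) / CR
RL = (19.3 − 6.9) / 0.09 = 12.4 / 0.09 = 137.8 years

137.8 years


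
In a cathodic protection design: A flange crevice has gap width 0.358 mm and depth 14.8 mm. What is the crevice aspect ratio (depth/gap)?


Aspect ratio = depth / gap
Ratio = 14.8 / 0.358 = 41.3

41.3


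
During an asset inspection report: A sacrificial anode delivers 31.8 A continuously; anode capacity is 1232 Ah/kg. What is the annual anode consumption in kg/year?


Annual consumption = current * hours per year / capacity
Rate = 31.8 * 8760 / 1232 = 226.1 kg/year

226.1 kg/year


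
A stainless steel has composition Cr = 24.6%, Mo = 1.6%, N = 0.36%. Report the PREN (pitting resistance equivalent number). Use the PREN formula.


Apply the PREN formula: PREN = Cr + 3.3*Mo + 16*N
PREN = 24.6 + 3.3*1.6 + 16*0.36
PREN = 24.6 + 5.28 + 5.76 = 35.64

35.64


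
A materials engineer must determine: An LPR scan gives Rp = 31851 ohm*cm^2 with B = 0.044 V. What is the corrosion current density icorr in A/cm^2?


Apply the Stern-Geary relation: icorr = B / Rp
icorr = 0.044 / 31851 = 1.381×10^-6 A/cm^2

1.381×10^-6 A/cm^2


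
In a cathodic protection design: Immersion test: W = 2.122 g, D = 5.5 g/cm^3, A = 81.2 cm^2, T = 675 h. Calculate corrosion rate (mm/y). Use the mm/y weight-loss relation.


Apply the mm/y weight-loss relation: CR = 87600 * W / (D * A * T)
Numerator: 87600 * 2.122 = 185887.2
Denominator: 5.5 * 81.2 * 675 = 301455.0
CR = 185887.2 / 301455.0 = 0.61663 mm/y

0.61663 mm/y


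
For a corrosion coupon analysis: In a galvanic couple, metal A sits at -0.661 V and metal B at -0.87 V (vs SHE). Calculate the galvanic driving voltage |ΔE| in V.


Driving voltage is the absolute potential difference.
|ΔE| = |-0.661 − (-0.87)| = 0.209 V

0.209 V


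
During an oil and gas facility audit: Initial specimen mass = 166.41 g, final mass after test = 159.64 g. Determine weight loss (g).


Weight loss = initial − final
WL = 166.41 − 159.64 = 6.77 g

6.77 g


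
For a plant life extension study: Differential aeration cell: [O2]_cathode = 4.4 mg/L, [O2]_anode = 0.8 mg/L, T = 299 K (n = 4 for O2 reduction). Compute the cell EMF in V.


Apply the Nernst concentration-cell relation: E = (RT/nF)*ln(C_cathode/C_anode)
RT/nF = 8.314*299/(4*96485) = 0.00644112 V
ln(4.4/0.8) = 1.70475
E = 0.00644112 * 1.70475 = 0.01098 V

0.01098 V


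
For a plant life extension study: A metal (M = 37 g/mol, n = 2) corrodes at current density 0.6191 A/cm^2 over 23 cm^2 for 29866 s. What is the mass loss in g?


Apply Faraday's law: m = i*A*t*M / (n*F)
Total charge passed Q = i*A*t = 0.6191*23*29866 = 425270.9338 C
m = Q*M/(n*F) = 425270.9338*37/(2*96485) = 81.5413 g

81.5413 g


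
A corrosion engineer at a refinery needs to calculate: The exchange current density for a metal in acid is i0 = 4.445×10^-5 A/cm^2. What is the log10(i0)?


i0 = 4.445×10^-5 A/cm^2
log10(i0) = -4.352

-4.352


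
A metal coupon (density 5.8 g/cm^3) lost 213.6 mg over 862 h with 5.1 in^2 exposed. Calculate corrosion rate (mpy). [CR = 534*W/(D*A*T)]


Apply the mpy weight-loss relation: CR = 534 * W / (D * A * T)
Numerator: 534 * 213.6 = 114062.4
Denominator: 5.8 * 5.1 * 862 = 25497.96
CR = 114062.4 / 25497.96 = 4.47339 mpy

4.47339 mpy


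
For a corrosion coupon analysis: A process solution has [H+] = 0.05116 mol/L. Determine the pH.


pH = −log10[H+]
pH = −log10(0.05116) = 1.29

1.29


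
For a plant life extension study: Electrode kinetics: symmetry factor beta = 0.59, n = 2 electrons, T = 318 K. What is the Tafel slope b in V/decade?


Apply the Tafel slope relation: b = 2.303*R*T/(beta*n*F)
Numerator: 2.303 * 8.314 * 318 = 6088.79
Denominator: 0.59 * 2 * 96485 = 113852.3
b = 6088.79 / 113852.3 = 0.0535 V/decade

0.0535 V/decade


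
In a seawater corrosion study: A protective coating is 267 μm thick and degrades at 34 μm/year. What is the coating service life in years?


Service life = thickness / degradation rate
Life = 267 / 34 = 7.9 years

7.9 years


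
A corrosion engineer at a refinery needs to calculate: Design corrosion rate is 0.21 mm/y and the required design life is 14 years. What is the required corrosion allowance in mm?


Corrosion allowance = CR × design life
CA = 0.21 * 14 = 2.94 mm

2.94 mm


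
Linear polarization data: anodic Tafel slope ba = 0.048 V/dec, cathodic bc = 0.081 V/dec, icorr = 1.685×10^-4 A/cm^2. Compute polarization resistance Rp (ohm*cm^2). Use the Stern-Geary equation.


Apply the Stern-Geary equation: Rp = ba*bc / (2.303*icorr*(ba+bc))
ba*bc = 0.048*0.081 = 0.003888
ba+bc = 0.129; 2.303*icorr*(ba+bc) = 2.303*1.685×10^-4*0.129 = 5.0059159×10^-5
Rp = 0.003888 / 5.0059159×10^-5 = 77.7 ohm*cm^2

77.7 ohm*cm^2


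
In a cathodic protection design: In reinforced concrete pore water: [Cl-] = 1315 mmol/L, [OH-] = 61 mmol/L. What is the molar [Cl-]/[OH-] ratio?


Threshold parameter = [Cl-] / [OH-] (molar basis; both in mmol/L, so units cancel)
Ratio = 1315 / 61 = 21.56

21.56


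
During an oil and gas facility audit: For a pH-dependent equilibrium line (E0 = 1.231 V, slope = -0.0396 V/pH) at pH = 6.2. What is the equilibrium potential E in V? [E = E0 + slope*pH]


Apply the Pourbaix line equation: E = E0 + slope*pH
E = 1.231 + (-0.0396)*6.2 = 1.231 + (-0.24552) = 0.98548 V
Rounded to 4 decimal places: E = 0.9855 V

0.9855 V


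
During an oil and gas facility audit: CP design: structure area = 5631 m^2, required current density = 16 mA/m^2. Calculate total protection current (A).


I = area * current density, then convert mA → A (÷1000)
I = 5631 * 16 / 1000 = 90.1 A

90.1 A


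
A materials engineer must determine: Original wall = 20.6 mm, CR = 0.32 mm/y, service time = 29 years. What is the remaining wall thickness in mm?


Remaining wall = original − CR × time
t = 20.6 − 0.32*29 = 20.6 − 9.28 = 11.32 mm

11.32 mm


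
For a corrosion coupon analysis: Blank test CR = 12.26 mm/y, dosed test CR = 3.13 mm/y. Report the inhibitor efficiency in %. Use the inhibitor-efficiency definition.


Apply the inhibitor-efficiency definition: IE = (CR_blank − CR_inh)/CR_blank × 100
IE = (12.26 − 3.13) / 12.26 × 100
IE = 9.13 / 12.26 × 100 = 74.5 %

74.5 %


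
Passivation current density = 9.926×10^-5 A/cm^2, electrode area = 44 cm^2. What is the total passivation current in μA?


I = i_pass * A, then convert A → μA (×10^6)
I = 9.926×10^-5 * 44 * 10^6 = 4367.44 μA

4367.44 μA


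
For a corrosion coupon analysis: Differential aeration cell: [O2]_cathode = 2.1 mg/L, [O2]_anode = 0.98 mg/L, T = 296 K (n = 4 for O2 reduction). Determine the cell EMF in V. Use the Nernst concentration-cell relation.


Apply the Nernst concentration-cell relation: E = (RT/nF)*ln(C_cathode/C_anode)
RT/nF = 8.314*296/(4*96485) = 0.00637649 V
ln(2.1/0.98) = 0.76214
E = 0.00637649 * 0.76214 = 0.00486 V

0.00486 V


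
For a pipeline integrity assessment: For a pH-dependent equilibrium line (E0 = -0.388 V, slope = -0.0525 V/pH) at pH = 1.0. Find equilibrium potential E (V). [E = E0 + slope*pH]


Apply the Pourbaix line equation: E = E0 + slope*pH
E = -0.388 + (-0.0525)*1.0 = -0.388 + (-0.0525) = -0.4405 V
Rounded to 4 decimal places: E = -0.4405 V

-0.4405 V


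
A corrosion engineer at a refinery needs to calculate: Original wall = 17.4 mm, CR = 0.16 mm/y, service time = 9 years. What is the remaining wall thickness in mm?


Remaining wall = original − CR × time
t = 17.4 − 0.16*9 = 17.4 − 1.44 = 15.96 mm

15.96 mm


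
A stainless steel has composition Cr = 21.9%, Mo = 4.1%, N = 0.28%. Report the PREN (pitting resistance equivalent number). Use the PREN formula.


Apply the PREN formula: PREN = Cr + 3.3*Mo + 16*N
PREN = 21.9 + 3.3*4.1 + 16*0.28
PREN = 21.9 + 13.53 + 4.48 = 39.91

39.91


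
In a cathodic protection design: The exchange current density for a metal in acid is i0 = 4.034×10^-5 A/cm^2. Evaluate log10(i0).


i0 = 4.034×10^-5 A/cm^2
log10(i0) = -4.394

-4.394


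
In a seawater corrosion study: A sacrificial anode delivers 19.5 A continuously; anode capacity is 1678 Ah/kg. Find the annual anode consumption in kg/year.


Annual consumption = current * hours per year / capacity
Rate = 19.5 * 8760 / 1678 = 101.8 kg/year

101.8 kg/year


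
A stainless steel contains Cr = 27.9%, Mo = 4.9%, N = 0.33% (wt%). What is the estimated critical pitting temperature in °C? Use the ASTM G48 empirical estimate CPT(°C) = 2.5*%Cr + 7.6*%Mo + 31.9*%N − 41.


Apply the ASTM G48 empirical CPT estimate: CPT(°C) = 2.5*%Cr + 7.6*%Mo + 31.9*%N − 41
2.5*27.9 = 69.75; 7.6*4.9 = 37.24; 31.9*0.33 = 10.527
CPT = 69.75 + 37.24 + 10.527 − 41 = 76.517 °C
Rounded to 0.1 °C: CPT ≈ 76.5 °C

76.5 °C


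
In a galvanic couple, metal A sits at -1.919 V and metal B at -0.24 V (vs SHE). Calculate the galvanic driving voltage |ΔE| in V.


Driving voltage is the absolute potential difference.
|ΔE| = |-1.919 − (-0.24)| = 1.679 V

1.679 V


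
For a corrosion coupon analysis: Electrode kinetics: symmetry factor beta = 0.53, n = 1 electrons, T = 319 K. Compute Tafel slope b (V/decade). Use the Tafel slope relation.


Apply the Tafel slope relation: b = 2.303*R*T/(beta*n*F)
Numerator: 2.303 * 8.314 * 319 = 6107.94
Denominator: 0.53 * 1 * 96485 = 51137.05
b = 6107.94 / 51137.05 = 0.119 V/decade

0.119 V/decade


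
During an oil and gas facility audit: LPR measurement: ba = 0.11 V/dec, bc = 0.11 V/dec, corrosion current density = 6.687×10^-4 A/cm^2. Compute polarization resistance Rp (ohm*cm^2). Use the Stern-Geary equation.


Apply the Stern-Geary equation: Rp = ba*bc / (2.303*icorr*(ba+bc))
ba*bc = 0.11*0.11 = 0.0121
ba+bc = 0.22; 2.303*icorr*(ba+bc) = 2.303*6.687×10^-4*0.22 = 3.3880354×10^-4
Rp = 0.0121 / 3.3880354×10^-4 = 35.7 ohm*cm^2

35.7 ohm*cm^2


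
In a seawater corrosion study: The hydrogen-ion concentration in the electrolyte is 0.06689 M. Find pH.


pH = −log10[H+]
pH = −log10(0.06689) = 1.17

1.17


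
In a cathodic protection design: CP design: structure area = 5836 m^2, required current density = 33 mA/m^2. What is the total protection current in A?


I = area * current density, then convert mA → A (÷1000)
I = 5836 * 33 / 1000 = 192.59 A

192.59 A


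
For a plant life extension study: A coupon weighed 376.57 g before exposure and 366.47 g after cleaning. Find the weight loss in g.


Weight loss = initial − final
WL = 376.57 − 366.47 = 10.1 g

10.1 g


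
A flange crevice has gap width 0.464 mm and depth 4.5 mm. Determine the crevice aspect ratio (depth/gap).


Aspect ratio = depth / gap
Ratio = 4.5 / 0.464 = 9.7

9.7


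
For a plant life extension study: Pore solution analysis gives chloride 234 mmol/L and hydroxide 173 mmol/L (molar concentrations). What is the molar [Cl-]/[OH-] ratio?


Threshold parameter = [Cl-] / [OH-] (molar basis; both in mmol/L, so units cancel)
Ratio = 234 / 173 = 1.35

1.35


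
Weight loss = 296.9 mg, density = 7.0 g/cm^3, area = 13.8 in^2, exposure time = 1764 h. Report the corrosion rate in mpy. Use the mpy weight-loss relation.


Apply the mpy weight-loss relation: CR = 534 * W / (D * A * T)
Numerator: 534 * 296.9 = 158544.6
Denominator: 7.0 * 13.8 * 1764 = 170402.4
CR = 158544.6 / 170402.4 = 0.9304 mpy

0.9304 mpy


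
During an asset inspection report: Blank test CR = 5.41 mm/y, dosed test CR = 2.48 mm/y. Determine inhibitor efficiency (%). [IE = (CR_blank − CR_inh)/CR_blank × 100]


Apply the inhibitor-efficiency definition: IE = (CR_blank − CR_inh)/CR_blank × 100
IE = (5.41 − 2.48) / 5.41 × 100
IE = 2.93 / 5.41 × 100 = 54.2 %

54.2 %


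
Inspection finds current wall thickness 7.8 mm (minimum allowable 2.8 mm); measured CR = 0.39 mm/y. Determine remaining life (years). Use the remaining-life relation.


Apply the remaining-life relation: RL = (t_current − t_min) / CR
RL = (7.8 − 2.8) / 0.39 = 5.0 / 0.39 = 12.8 years

12.8 years


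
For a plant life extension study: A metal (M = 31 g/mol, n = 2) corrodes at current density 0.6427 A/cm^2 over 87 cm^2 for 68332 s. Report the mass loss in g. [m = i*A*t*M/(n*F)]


Apply Faraday's law: m = i*A*t*M / (n*F)
Total charge passed Q = i*A*t = 0.6427*87*68332 = 3820776.9468 C
m = Q*M/(n*F) = 3820776.9468*31/(2*96485) = 613.795 g

613.795 g


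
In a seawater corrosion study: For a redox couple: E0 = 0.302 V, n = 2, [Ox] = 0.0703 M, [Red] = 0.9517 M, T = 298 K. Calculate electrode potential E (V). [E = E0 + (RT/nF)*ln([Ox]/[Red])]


Apply the Nernst equation: E = E0 + (RT/nF)*ln([Ox]/[Red])
Step 1: RT/nF = 8.314*298/(2*96485) = 0.01283916 V
Step 2: [Ox]/[Red] = 0.0703/0.9517 = 0.073868
Step 3: ln(0.073868) = -2.605476
Step 4: correction = 0.01283916 * -2.605476 = -0.0335 V
E = 0.302 + -0.0335 = 0.2685 V

0.2685 V


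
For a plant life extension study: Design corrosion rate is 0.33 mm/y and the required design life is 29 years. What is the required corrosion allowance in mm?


Corrosion allowance = CR × design life
CA = 0.33 * 29 = 9.57 mm

9.57 mm


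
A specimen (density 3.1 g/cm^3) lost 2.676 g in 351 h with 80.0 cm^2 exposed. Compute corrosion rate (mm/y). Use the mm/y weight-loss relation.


Apply the mm/y weight-loss relation: CR = 87600 * W / (D * A * T)
Numerator: 87600 * 2.676 = 234417.6
Denominator: 3.1 * 80.0 * 351 = 87048.0
CR = 234417.6 / 87048.0 = 2.692969 mm/y

2.692969 mm/y


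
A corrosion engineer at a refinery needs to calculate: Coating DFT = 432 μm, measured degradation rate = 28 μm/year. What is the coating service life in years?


Service life = thickness / degradation rate
Life = 432 / 28 = 15.4 years

15.4 years


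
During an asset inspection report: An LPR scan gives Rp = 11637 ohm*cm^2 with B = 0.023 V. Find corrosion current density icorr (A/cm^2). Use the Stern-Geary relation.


Apply the Stern-Geary relation: icorr = B / Rp
icorr = 0.023 / 11637 = 1.976×10^-6 A/cm^2

1.976×10^-6 A/cm^2


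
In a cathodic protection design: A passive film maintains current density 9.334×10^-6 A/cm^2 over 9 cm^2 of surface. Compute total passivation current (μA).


I = i_pass * A, then convert A → μA (×10^6)
I = 9.334×10^-6 * 9 * 10^6 = 84.01 μA

84.01 μA


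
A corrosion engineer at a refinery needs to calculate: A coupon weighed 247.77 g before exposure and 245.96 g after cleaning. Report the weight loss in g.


Weight loss = initial − final
WL = 247.77 − 245.96 = 1.81 g

1.81 g


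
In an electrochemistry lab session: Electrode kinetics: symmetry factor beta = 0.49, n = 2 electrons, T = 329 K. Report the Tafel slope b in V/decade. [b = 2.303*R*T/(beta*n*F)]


Apply the Tafel slope relation: b = 2.303*R*T/(beta*n*F)
Numerator: 2.303 * 8.314 * 329 = 6299.41
Denominator: 0.49 * 2 * 96485 = 94555.3
b = 6299.41 / 94555.3 = 0.0666 V/decade

0.0666 V/decade


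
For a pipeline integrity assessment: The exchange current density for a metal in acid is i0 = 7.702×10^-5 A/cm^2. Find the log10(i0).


i0 = 7.702×10^-5 A/cm^2
log10(i0) = -4.113

-4.113


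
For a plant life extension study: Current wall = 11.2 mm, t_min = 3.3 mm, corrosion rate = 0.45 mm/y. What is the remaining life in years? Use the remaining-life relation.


Apply the remaining-life relation: RL = (t_current − t_min) / CR
RL = (11.2 − 3.3) / 0.45 = 7.9 / 0.45 = 17.6 years

17.6 years


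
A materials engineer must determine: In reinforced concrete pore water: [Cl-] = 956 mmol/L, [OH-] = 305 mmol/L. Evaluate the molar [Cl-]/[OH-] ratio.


Threshold parameter = [Cl-] / [OH-] (molar basis; both in mmol/L, so units cancel)
Ratio = 956 / 305 = 3.13

3.13


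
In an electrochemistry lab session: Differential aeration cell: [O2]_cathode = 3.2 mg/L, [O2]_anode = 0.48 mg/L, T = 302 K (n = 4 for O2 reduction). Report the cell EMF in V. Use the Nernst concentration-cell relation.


Apply the Nernst concentration-cell relation: E = (RT/nF)*ln(C_cathode/C_anode)
RT/nF = 8.314*302/(4*96485) = 0.00650575 V
ln(3.2/0.48) = 1.89712
E = 0.00650575 * 1.89712 = 0.01234 V

0.01234 V


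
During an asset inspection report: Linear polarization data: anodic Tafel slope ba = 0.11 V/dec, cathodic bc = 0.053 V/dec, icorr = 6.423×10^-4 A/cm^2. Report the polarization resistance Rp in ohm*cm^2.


Apply the Stern-Geary equation: Rp = ba*bc / (2.303*icorr*(ba+bc))
ba*bc = 0.11*0.053 = 0.00583
ba+bc = 0.163; 2.303*icorr*(ba+bc) = 2.303*6.423×10^-4*0.163 = 2.4111235×10^-4
Rp = 0.00583 / 2.4111235×10^-4 = 24.18 ohm*cm^2

24.18 ohm*cm^2


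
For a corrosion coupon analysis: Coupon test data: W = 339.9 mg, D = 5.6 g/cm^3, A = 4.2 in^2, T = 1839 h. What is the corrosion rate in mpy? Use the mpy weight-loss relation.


Apply the mpy weight-loss relation: CR = 534 * W / (D * A * T)
Numerator: 534 * 339.9 = 181506.6
Denominator: 5.6 * 4.2 * 1839 = 43253.28
CR = 181506.6 / 43253.28 = 4.1964 mpy

4.1964 mpy


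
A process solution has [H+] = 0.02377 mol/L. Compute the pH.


pH = −log10[H+]
pH = −log10(0.02377) = 1.62

1.62


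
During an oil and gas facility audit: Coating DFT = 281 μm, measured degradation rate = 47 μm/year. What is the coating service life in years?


Service life = thickness / degradation rate
Life = 281 / 47 = 6.0 years

6.0 years


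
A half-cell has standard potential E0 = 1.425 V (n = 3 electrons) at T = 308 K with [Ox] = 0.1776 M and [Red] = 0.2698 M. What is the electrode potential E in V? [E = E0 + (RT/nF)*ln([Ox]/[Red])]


Apply the Nernst equation: E = E0 + (RT/nF)*ln([Ox]/[Red])
Step 1: RT/nF = 8.314*308/(3*96485) = 0.00884667 V
Step 2: [Ox]/[Red] = 0.1776/0.2698 = 0.658265
Step 3: ln(0.658265) = -0.418148
Step 4: correction = 0.00884667 * -0.418148 = -0.004 V
E = 1.425 + -0.004 = 1.421 V

1.421 V


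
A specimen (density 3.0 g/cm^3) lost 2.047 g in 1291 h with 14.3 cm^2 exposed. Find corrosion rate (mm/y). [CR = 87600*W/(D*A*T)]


Apply the mm/y weight-loss relation: CR = 87600 * W / (D * A * T)
Numerator: 87600 * 2.047 = 179317.2
Denominator: 3.0 * 14.3 * 1291 = 55383.9
CR = 179317.2 / 55383.9 = 3.237713 mm/y

3.237713 mm/y


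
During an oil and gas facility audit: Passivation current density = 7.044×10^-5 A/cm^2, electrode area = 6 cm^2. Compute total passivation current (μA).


I = i_pass * A, then convert A → μA (×10^6)
I = 7.044×10^-5 * 6 * 10^6 = 422.64 μA

422.64 μA


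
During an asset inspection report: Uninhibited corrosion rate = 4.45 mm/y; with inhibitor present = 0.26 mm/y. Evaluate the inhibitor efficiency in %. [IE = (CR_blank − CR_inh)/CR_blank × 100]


Apply the inhibitor-efficiency definition: IE = (CR_blank − CR_inh)/CR_blank × 100
IE = (4.45 − 0.26) / 4.45 × 100
IE = 4.19 / 4.45 × 100 = 94.2 %

94.2 %


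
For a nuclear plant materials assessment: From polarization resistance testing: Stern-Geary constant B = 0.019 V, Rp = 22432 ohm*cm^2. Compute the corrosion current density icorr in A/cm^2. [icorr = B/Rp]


Apply the Stern-Geary relation: icorr = B / Rp
icorr = 0.019 / 22432 = 8.47×10^-7 A/cm^2

8.47×10^-7 A/cm^2


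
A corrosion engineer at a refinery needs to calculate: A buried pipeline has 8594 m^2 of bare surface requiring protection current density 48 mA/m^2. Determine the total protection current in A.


I = area * current density, then convert mA → A (÷1000)
I = 8594 * 48 / 1000 = 412.51 A

412.51 A


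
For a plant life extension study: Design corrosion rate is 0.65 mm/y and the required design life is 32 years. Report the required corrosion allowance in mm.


Corrosion allowance = CR × design life
CA = 0.65 * 32 = 20.8 mm

20.8 mm


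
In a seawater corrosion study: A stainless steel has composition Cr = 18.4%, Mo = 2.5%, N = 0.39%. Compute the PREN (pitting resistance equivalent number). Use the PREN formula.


Apply the PREN formula: PREN = Cr + 3.3*Mo + 16*N
PREN = 18.4 + 3.3*2.5 + 16*0.39
PREN = 18.4 + 8.25 + 6.24 = 32.89

32.89


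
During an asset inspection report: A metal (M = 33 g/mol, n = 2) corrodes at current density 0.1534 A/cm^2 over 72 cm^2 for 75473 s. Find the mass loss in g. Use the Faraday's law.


Apply Faraday's law: m = i*A*t*M / (n*F)
Total charge passed Q = i*A*t = 0.1534*72*75473 = 833584.1904 C
m = Q*M/(n*F) = 833584.1904*33/(2*96485) = 142.552 g

142.552 g


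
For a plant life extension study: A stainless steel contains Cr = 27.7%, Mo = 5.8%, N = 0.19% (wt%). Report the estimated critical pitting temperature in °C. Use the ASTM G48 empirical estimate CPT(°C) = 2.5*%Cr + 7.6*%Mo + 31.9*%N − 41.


Apply the ASTM G48 empirical CPT estimate: CPT(°C) = 2.5*%Cr + 7.6*%Mo + 31.9*%N − 41
2.5*27.7 = 69.25; 7.6*5.8 = 44.08; 31.9*0.19 = 6.061
CPT = 69.25 + 44.08 + 6.061 − 41 = 78.391 °C
Rounded to 0.1 °C: CPT ≈ 78.4 °C

78.4 °C


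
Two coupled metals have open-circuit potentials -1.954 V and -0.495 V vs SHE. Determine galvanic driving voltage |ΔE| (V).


Driving voltage is the absolute potential difference.
|ΔE| = |-1.954 − (-0.495)| = 1.459 V

1.459 V


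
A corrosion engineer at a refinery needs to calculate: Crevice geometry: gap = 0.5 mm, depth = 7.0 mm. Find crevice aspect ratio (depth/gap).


Aspect ratio = depth / gap
Ratio = 7.0 / 0.5 = 14.0

14.0


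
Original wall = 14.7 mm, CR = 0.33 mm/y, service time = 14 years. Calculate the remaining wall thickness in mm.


Remaining wall = original − CR × time
t = 14.7 − 0.33*14 = 14.7 − 4.62 = 10.08 mm

10.08 mm


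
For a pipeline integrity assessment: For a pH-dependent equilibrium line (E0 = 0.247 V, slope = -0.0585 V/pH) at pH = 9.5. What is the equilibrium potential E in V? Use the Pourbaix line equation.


Apply the Pourbaix line equation: E = E0 + slope*pH
E = 0.247 + (-0.0585)*9.5 = 0.247 + (-0.55575) = -0.30875 V
Rounded to 4 decimal places: E = -0.3088 V

-0.3088 V


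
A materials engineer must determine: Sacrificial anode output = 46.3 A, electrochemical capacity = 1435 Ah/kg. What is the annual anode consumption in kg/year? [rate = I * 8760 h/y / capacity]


Annual consumption = current * hours per year / capacity
Rate = 46.3 * 8760 / 1435 = 282.6 kg/year

282.6 kg/year


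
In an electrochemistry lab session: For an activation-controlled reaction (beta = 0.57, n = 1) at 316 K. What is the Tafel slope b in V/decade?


Apply the Tafel slope relation: b = 2.303*R*T/(beta*n*F)
Numerator: 2.303 * 8.314 * 316 = 6050.5
Denominator: 0.57 * 1 * 96485 = 54996.45
b = 6050.5 / 54996.45 = 0.11 V/decade

0.11 V/decade


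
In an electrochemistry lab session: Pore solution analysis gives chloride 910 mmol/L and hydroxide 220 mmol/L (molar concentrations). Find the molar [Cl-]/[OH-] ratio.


Threshold parameter = [Cl-] / [OH-] (molar basis; both in mmol/L, so units cancel)
Ratio = 910 / 220 = 4.14

4.14


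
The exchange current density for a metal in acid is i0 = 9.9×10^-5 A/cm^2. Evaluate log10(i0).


i0 = 9.9×10^-5 A/cm^2
log10(i0) = -4.004

-4.004


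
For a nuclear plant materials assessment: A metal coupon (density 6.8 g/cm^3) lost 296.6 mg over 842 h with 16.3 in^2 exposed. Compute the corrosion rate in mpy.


Apply the mpy weight-loss relation: CR = 534 * W / (D * A * T)
Numerator: 534 * 296.6 = 158384.4
Denominator: 6.8 * 16.3 * 842 = 93327.28
CR = 158384.4 / 93327.28 = 1.697 mpy

1.697 mpy


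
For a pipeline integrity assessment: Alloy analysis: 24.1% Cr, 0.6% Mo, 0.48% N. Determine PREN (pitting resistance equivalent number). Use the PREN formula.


Apply the PREN formula: PREN = Cr + 3.3*Mo + 16*N
PREN = 24.1 + 3.3*0.6 + 16*0.48
PREN = 24.1 + 1.98 + 7.68 = 33.76

33.76


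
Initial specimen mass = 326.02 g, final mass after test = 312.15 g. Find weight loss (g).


Weight loss = initial − final
WL = 326.02 − 312.15 = 13.87 g

13.87 g


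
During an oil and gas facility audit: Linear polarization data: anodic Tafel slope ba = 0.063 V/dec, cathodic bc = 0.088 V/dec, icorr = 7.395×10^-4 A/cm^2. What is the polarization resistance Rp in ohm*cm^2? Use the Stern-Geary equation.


Apply the Stern-Geary equation: Rp = ba*bc / (2.303*icorr*(ba+bc))
ba*bc = 0.063*0.088 = 0.005544
ba+bc = 0.151; 2.303*icorr*(ba+bc) = 2.303*7.395×10^-4*0.151 = 2.5716334×10^-4
Rp = 0.005544 / 2.5716334×10^-4 = 21.56 ohm*cm^2

21.56 ohm*cm^2


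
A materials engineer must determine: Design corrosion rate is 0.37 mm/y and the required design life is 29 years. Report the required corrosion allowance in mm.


Corrosion allowance = CR × design life
CA = 0.37 * 29 = 10.73 mm

10.73 mm


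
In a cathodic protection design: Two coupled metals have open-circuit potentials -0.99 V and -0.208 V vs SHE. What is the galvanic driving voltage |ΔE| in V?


Driving voltage is the absolute potential difference.
|ΔE| = |-0.99 − (-0.208)| = 0.782 V

0.782 V


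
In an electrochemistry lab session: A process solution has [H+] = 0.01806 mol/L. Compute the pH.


pH = −log10[H+]
pH = −log10(0.01806) = 1.74

1.74


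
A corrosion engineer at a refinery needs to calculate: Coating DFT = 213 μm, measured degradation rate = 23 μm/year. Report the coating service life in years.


Service life = thickness / degradation rate
Life = 213 / 23 = 9.3 years

9.3 years


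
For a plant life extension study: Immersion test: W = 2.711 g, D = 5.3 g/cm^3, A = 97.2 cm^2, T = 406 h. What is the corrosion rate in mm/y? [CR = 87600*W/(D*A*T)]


Apply the mm/y weight-loss relation: CR = 87600 * W / (D * A * T)
Numerator: 87600 * 2.711 = 237483.6
Denominator: 5.3 * 97.2 * 406 = 209154.96
CR = 237483.6 / 209154.96 = 1.135443 mm/y

1.135443 mm/y


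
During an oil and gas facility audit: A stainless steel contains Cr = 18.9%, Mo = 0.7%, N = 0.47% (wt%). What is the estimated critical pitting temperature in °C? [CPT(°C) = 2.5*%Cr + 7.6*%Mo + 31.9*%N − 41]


Apply the ASTM G48 empirical CPT estimate: CPT(°C) = 2.5*%Cr + 7.6*%Mo + 31.9*%N − 41
2.5*18.9 = 47.25; 7.6*0.7 = 5.32; 31.9*0.47 = 14.993
CPT = 47.25 + 5.32 + 14.993 − 41 = 26.563 °C
Rounded to 0.1 °C: CPT ≈ 26.6 °C

26.6 °C


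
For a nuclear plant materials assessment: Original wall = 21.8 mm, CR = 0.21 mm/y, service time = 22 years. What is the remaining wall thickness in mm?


Remaining wall = original − CR × time
t = 21.8 − 0.21*22 = 21.8 − 4.62 = 17.18 mm

17.18 mm


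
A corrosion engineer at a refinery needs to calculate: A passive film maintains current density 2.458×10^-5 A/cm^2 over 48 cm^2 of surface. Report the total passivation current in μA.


I = i_pass * A, then convert A → μA (×10^6)
I = 2.458×10^-5 * 48 * 10^6 = 1179.84 μA

1179.84 μA


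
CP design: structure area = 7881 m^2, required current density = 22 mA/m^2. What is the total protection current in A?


I = area * current density, then convert mA → A (÷1000)
I = 7881 * 22 / 1000 = 173.38 A

173.38 A


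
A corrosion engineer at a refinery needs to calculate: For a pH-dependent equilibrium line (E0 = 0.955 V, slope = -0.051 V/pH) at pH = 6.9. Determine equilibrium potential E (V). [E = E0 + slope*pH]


Apply the Pourbaix line equation: E = E0 + slope*pH
E = 0.955 + (-0.051)*6.9 = 0.955 + (-0.3519) = 0.6031 V
Rounded to 4 decimal places: E = 0.6031 V

0.6031 V


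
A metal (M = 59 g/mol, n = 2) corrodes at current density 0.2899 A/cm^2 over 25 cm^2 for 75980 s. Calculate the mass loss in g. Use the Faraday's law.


Apply Faraday's law: m = i*A*t*M / (n*F)
Total charge passed Q = i*A*t = 0.2899*25*75980 = 550665.05 C
m = Q*M/(n*F) = 550665.05*59/(2*96485) = 168.3642 g

168.3642 g


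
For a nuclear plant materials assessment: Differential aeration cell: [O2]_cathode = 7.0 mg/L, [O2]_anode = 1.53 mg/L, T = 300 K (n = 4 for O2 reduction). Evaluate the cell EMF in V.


Apply the Nernst concentration-cell relation: E = (RT/nF)*ln(C_cathode/C_anode)
RT/nF = 8.314*300/(4*96485) = 0.00646266 V
ln(7.0/1.53) = 1.52064
E = 0.00646266 * 1.52064 = 0.00983 V

0.00983 V


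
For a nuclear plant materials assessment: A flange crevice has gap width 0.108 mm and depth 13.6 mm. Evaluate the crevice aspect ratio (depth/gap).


Aspect ratio = depth / gap
Ratio = 13.6 / 0.108 = 125.9

125.9


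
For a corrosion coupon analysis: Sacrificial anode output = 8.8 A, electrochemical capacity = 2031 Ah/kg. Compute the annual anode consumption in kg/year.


Annual consumption = current * hours per year / capacity
Rate = 8.8 * 8760 / 2031 = 38.0 kg/year

38.0 kg/year


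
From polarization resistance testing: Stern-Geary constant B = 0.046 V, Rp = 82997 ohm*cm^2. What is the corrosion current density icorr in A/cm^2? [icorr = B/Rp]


Apply the Stern-Geary relation: icorr = B / Rp
icorr = 0.046 / 82997 = 5.542×10^-7 A/cm^2

5.542×10^-7 A/cm^2


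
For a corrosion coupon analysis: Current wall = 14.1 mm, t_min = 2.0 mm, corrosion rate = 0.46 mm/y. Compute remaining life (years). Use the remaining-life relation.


Apply the remaining-life relation: RL = (t_current − t_min) / CR
RL = (14.1 − 2.0) / 0.46 = 12.1 / 0.46 = 26.3 years

26.3 years


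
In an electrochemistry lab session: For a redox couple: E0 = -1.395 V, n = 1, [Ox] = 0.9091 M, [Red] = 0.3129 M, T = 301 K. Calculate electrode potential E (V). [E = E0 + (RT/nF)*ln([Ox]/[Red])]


Apply the Nernst equation: E = E0 + (RT/nF)*ln([Ox]/[Red])
Step 1: RT/nF = 8.314*301/(1*96485) = 0.02593682 V
Step 2: [Ox]/[Red] = 0.9091/0.3129 = 2.905401
Step 3: ln(2.905401) = 1.066571
Step 4: correction = 0.02593682 * 1.066571 = 0.028 V
E = -1.395 + 0.028 = -1.367 V

-1.367 V


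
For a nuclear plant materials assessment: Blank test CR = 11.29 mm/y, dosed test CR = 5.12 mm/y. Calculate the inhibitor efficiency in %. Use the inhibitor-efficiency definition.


Apply the inhibitor-efficiency definition: IE = (CR_blank − CR_inh)/CR_blank × 100
IE = (11.29 − 5.12) / 11.29 × 100
IE = 6.17 / 11.29 × 100 = 54.7 %

54.7 %


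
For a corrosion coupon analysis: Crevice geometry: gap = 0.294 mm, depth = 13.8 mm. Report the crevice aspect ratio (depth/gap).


Aspect ratio = depth / gap
Ratio = 13.8 / 0.294 = 46.9

46.9


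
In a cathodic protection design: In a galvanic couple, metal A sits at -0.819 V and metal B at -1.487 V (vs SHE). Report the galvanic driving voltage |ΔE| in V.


Driving voltage is the absolute potential difference.
|ΔE| = |-0.819 − (-1.487)| = 0.668 V

0.668 V


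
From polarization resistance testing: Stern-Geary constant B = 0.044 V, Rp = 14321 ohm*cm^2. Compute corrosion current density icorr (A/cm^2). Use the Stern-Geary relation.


Apply the Stern-Geary relation: icorr = B / Rp
icorr = 0.044 / 14321 = 3.072×10^-6 A/cm^2

3.072×10^-6 A/cm^2


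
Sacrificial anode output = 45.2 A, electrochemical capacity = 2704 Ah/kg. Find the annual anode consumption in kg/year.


Annual consumption = current * hours per year / capacity
Rate = 45.2 * 8760 / 2704 = 146.4 kg/year

146.4 kg/year


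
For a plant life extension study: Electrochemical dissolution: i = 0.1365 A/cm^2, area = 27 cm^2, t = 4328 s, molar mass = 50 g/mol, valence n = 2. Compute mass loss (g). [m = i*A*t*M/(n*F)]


Apply Faraday's law: m = i*A*t*M / (n*F)
Total charge passed Q = i*A*t = 0.1365*27*4328 = 15950.844 C
m = Q*M/(n*F) = 15950.844*50/(2*96485) = 4.133 g

4.133 g


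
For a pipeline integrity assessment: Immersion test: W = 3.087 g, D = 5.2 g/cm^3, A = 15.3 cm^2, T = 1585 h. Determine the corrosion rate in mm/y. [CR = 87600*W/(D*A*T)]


Apply the mm/y weight-loss relation: CR = 87600 * W / (D * A * T)
Numerator: 87600 * 3.087 = 270421.2
Denominator: 5.2 * 15.3 * 1585 = 126102.6
CR = 270421.2 / 126102.6 = 2.14445 mm/y

2.14445 mm/y


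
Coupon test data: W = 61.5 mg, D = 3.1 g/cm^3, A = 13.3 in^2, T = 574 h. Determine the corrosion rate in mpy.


Apply the mpy weight-loss relation: CR = 534 * W / (D * A * T)
Numerator: 534 * 61.5 = 32841.0
Denominator: 3.1 * 13.3 * 574 = 23666.02
CR = 32841.0 / 23666.02 = 1.38769 mpy

1.38769 mpy


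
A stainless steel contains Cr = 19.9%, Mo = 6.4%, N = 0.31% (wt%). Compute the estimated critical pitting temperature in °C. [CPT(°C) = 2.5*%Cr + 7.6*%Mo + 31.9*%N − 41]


Apply the ASTM G48 empirical CPT estimate: CPT(°C) = 2.5*%Cr + 7.6*%Mo + 31.9*%N − 41
2.5*19.9 = 49.75; 7.6*6.4 = 48.64; 31.9*0.31 = 9.889
CPT = 49.75 + 48.64 + 9.889 − 41 = 67.279 °C
Rounded to 0.1 °C: CPT ≈ 67.3 °C

67.3 °C


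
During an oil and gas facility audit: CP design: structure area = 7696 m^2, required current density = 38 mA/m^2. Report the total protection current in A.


I = area * current density, then convert mA → A (÷1000)
I = 7696 * 38 / 1000 = 292.45 A

292.45 A


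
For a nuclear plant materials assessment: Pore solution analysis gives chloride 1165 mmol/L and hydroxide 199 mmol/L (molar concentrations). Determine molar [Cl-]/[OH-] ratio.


Threshold parameter = [Cl-] / [OH-] (molar basis; both in mmol/L, so units cancel)
Ratio = 1165 / 199 = 5.85

5.85


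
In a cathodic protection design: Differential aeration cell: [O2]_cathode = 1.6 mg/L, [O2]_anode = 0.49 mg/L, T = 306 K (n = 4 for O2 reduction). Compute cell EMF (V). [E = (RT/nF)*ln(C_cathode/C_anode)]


Apply the Nernst concentration-cell relation: E = (RT/nF)*ln(C_cathode/C_anode)
RT/nF = 8.314*306/(4*96485) = 0.00659192 V
ln(1.6/0.49) = 1.18335
E = 0.00659192 * 1.18335 = 0.0078 V

0.0078 V


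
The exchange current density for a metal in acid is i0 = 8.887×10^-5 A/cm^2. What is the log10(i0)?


i0 = 8.887×10^-5 A/cm^2
log10(i0) = -4.051

-4.051


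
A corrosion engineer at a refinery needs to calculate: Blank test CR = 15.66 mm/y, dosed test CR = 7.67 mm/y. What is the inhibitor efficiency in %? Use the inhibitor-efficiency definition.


Apply the inhibitor-efficiency definition: IE = (CR_blank − CR_inh)/CR_blank × 100
IE = (15.66 − 7.67) / 15.66 × 100
IE = 7.99 / 15.66 × 100 = 51.0 %

51.0 %


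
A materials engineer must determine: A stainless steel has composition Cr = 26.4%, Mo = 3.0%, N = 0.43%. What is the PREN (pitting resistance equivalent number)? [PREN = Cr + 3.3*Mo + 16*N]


Apply the PREN formula: PREN = Cr + 3.3*Mo + 16*N
PREN = 26.4 + 3.3*3.0 + 16*0.43
PREN = 26.4 + 9.9 + 6.88 = 43.18

43.18


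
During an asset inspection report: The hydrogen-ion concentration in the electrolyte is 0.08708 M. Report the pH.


pH = −log10[H+]
pH = −log10(0.08708) = 1.06

1.06


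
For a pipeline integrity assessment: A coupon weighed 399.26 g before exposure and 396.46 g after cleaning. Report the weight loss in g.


Weight loss = initial − final
WL = 399.26 − 396.46 = 2.8 g

2.8 g


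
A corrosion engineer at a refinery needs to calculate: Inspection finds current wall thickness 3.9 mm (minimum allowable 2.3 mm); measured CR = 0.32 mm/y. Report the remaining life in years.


Apply the remaining-life relation: RL = (t_current − t_min) / CR
RL = (3.9 − 2.3) / 0.32 = 1.6 / 0.32 = 5.0 years

5.0 years


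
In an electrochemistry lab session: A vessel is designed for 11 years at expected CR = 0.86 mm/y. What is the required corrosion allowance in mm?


Corrosion allowance = CR × design life
CA = 0.86 * 11 = 9.46 mm

9.46 mm


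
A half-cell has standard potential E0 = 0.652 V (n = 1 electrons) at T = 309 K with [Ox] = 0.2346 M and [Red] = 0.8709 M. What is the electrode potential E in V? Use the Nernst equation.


Apply the Nernst equation: E = E0 + (RT/nF)*ln([Ox]/[Red])
Step 1: RT/nF = 8.314*309/(1*96485) = 0.02662617 V
Step 2: [Ox]/[Red] = 0.2346/0.8709 = 0.269377
Step 3: ln(0.269377) = -1.311643
Step 4: correction = 0.02662617 * -1.311643 = -0.0349 V
E = 0.652 + -0.0349 = 0.6171 V

0.6171 V


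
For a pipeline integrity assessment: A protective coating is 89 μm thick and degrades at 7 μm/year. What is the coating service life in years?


Service life = thickness / degradation rate
Life = 89 / 7 = 12.7 years

12.7 years


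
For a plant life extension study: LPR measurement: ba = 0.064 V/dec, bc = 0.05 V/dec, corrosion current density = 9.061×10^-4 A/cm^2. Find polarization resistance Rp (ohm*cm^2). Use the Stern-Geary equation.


Apply the Stern-Geary equation: Rp = ba*bc / (2.303*icorr*(ba+bc))
ba*bc = 0.064*0.05 = 0.0032
ba+bc = 0.114; 2.303*icorr*(ba+bc) = 2.303*9.061×10^-4*0.114 = 2.3788931×10^-4
Rp = 0.0032 / 2.3788931×10^-4 = 13.45 ohm*cm^2

13.45 ohm*cm^2


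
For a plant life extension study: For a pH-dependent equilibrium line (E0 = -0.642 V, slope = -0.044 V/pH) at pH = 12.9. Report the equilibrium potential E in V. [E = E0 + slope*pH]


Apply the Pourbaix line equation: E = E0 + slope*pH
E = -0.642 + (-0.044)*12.9 = -0.642 + (-0.5676) = -1.2096 V
Rounded to 3 decimal places: E = -1.210 V

-1.210 V


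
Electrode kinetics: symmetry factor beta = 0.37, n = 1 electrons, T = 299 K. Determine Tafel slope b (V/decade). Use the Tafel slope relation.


Apply the Tafel slope relation: b = 2.303*R*T/(beta*n*F)
Numerator: 2.303 * 8.314 * 299 = 5725.0
Denominator: 0.37 * 1 * 96485 = 35699.45
b = 5725.0 / 35699.45 = 0.1604 V/decade

0.1604 V/decade


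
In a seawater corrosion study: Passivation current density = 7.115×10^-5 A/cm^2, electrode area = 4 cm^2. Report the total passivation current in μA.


I = i_pass * A, then convert A → μA (×10^6)
I = 7.115×10^-5 * 4 * 10^6 = 284.6 μA

284.6 μA


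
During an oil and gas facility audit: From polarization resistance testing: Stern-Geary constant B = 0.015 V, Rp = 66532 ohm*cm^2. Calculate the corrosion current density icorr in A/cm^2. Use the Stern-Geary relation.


Apply the Stern-Geary relation: icorr = B / Rp
icorr = 0.015 / 66532 = 2.255×10^-7 A/cm^2

2.255×10^-7 A/cm^2
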